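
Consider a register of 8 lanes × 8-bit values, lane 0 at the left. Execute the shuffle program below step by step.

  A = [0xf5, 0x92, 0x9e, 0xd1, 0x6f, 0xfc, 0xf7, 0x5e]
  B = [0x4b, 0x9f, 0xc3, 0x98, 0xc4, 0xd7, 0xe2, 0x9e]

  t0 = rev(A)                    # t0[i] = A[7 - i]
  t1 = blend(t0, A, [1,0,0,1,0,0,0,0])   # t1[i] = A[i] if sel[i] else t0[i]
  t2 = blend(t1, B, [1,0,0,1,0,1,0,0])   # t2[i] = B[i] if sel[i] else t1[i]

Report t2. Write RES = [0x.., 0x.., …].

→ t0 |5e|f7|fc|6f|d1|9e|92|f5|
→ t1 |f5|f7|fc|d1|d1|9e|92|f5|
→ t2 |4b|f7|fc|98|d1|d7|92|f5|

RES = [ 0x4b  0xf7  0xfc  0x98  0xd1  0xd7  0x92  0xf5 ]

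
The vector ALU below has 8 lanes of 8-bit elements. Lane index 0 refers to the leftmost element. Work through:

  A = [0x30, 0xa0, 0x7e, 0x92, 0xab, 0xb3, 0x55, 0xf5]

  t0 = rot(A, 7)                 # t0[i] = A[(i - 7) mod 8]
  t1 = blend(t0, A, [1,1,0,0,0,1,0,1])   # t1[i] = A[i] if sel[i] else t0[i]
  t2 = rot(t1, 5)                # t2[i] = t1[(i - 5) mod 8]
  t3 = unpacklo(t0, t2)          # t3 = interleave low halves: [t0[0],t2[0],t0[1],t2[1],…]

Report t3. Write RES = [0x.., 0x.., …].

t0 = [0xa0, 0x7e, 0x92, 0xab, 0xb3, 0x55, 0xf5, 0x30]
t1 = [0x30, 0xa0, 0x92, 0xab, 0xb3, 0xb3, 0xf5, 0xf5]
t2 = [0xab, 0xb3, 0xb3, 0xf5, 0xf5, 0x30, 0xa0, 0x92]
t3 = [0xa0, 0xab, 0x7e, 0xb3, 0x92, 0xb3, 0xab, 0xf5]

RES = [ 0xa0  0xab  0x7e  0xb3  0x92  0xb3  0xab  0xf5 ]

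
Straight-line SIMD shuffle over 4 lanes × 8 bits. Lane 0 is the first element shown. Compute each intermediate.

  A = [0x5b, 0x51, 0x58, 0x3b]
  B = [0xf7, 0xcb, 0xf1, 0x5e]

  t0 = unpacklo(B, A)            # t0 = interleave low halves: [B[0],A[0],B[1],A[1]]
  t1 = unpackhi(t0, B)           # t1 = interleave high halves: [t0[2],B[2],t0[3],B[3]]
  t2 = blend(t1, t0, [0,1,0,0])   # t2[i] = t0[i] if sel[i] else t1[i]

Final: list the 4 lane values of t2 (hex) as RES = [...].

→ t0 |f7|5b|cb|51|
→ t1 |cb|f1|51|5e|
→ t2 |cb|5b|51|5e|

RES = [ 0xcb  0x5b  0x51  0x5e ]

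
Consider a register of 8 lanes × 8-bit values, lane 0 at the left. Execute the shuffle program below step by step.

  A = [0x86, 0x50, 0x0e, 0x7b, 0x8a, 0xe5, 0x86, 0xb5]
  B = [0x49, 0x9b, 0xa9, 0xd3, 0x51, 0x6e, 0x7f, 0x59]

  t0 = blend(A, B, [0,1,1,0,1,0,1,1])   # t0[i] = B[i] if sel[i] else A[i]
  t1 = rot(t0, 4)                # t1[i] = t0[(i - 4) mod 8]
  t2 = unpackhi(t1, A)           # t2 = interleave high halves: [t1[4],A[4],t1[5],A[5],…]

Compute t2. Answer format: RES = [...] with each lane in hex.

t0 = [0x86, 0x9b, 0xa9, 0x7b, 0x51, 0xe5, 0x7f, 0x59]
t1 = [0x51, 0xe5, 0x7f, 0x59, 0x86, 0x9b, 0xa9, 0x7b]
t2 = [0x86, 0x8a, 0x9b, 0xe5, 0xa9, 0x86, 0x7b, 0xb5]

RES = [ 0x86  0x8a  0x9b  0xe5  0xa9  0x86  0x7b  0xb5 ]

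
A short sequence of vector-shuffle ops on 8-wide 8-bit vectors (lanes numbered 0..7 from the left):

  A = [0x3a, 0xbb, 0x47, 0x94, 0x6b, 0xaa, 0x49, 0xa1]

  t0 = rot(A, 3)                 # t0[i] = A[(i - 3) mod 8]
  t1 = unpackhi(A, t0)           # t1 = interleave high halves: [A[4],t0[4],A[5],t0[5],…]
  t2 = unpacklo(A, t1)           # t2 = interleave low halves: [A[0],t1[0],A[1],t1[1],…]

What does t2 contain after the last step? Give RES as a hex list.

RES = [0x3a, 0x6b, 0xbb, 0xbb, 0x47, 0xaa, 0x94, 0x47]

t0 = [0xaa, 0x49, 0xa1, 0x3a, 0xbb, 0x47, 0x94, 0x6b]
t1 = [0x6b, 0xbb, 0xaa, 0x47, 0x49, 0x94, 0xa1, 0x6b]
t2 = [0x3a, 0x6b, 0xbb, 0xbb, 0x47, 0xaa, 0x94, 0x47]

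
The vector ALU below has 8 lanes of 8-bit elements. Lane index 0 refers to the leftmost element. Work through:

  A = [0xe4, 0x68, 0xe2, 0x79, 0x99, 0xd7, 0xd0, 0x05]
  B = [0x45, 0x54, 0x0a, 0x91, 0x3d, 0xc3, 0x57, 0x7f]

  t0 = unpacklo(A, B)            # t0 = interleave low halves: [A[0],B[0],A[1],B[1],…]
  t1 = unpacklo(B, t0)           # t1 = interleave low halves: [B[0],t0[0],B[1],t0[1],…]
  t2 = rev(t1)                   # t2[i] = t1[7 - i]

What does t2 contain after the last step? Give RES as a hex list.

t0 = [0xe4, 0x45, 0x68, 0x54, 0xe2, 0x0a, 0x79, 0x91]
t1 = [0x45, 0xe4, 0x54, 0x45, 0x0a, 0x68, 0x91, 0x54]
t2 = [0x54, 0x91, 0x68, 0x0a, 0x45, 0x54, 0xe4, 0x45]

RES = [ 0x54  0x91  0x68  0x0a  0x45  0x54  0xe4  0x45 ]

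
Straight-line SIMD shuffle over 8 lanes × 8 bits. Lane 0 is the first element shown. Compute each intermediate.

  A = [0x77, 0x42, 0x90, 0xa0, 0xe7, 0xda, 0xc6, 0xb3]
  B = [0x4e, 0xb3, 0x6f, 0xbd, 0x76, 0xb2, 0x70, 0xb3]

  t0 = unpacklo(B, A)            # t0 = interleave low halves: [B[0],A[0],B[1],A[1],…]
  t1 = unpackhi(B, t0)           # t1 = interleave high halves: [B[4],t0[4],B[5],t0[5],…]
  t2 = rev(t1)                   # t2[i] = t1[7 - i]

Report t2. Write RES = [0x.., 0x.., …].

RES = [0xa0, 0xb3, 0xbd, 0x70, 0x90, 0xb2, 0x6f, 0x76]

→ t0 |4e|77|b3|42|6f|90|bd|a0|
→ t1 |76|6f|b2|90|70|bd|b3|a0|
→ t2 |a0|b3|bd|70|90|b2|6f|76|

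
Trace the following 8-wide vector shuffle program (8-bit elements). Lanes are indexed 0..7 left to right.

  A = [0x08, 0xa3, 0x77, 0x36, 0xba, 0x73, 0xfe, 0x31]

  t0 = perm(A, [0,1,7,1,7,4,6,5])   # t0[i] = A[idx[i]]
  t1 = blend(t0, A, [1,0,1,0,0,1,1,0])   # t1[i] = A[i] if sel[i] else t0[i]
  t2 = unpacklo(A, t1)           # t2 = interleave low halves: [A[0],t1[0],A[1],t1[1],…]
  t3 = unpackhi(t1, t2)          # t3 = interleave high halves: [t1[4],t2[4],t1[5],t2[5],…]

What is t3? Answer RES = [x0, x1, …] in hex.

RES = [0x31, 0x77, 0x73, 0x77, 0xfe, 0x36, 0x73, 0xa3]

t0 = [0x08, 0xa3, 0x31, 0xa3, 0x31, 0xba, 0xfe, 0x73]
t1 = [0x08, 0xa3, 0x77, 0xa3, 0x31, 0x73, 0xfe, 0x73]
t2 = [0x08, 0x08, 0xa3, 0xa3, 0x77, 0x77, 0x36, 0xa3]
t3 = [0x31, 0x77, 0x73, 0x77, 0xfe, 0x36, 0x73, 0xa3]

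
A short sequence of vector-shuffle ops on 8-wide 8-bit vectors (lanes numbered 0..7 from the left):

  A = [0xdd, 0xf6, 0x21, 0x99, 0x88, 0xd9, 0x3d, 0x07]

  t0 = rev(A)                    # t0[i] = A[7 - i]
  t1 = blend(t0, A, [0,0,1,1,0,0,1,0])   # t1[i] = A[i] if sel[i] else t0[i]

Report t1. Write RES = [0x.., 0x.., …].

  t0: 07 3d d9 88 99 21 f6 dd
  t1: 07 3d 21 99 99 21 3d dd

RES = [0x07, 0x3d, 0x21, 0x99, 0x99, 0x21, 0x3d, 0xdd]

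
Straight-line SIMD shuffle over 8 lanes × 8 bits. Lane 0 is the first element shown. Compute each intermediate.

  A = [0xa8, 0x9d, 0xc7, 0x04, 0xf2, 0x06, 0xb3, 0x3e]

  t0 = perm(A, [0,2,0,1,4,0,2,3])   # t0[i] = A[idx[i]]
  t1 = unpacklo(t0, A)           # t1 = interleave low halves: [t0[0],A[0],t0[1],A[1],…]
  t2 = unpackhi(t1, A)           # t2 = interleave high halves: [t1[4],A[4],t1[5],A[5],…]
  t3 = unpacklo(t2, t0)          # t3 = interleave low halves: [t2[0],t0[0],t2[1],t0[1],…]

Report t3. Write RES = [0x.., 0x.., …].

  t0: a8 c7 a8 9d f2 a8 c7 04
  t1: a8 a8 c7 9d a8 c7 9d 04
  t2: a8 f2 c7 06 9d b3 04 3e
  t3: a8 a8 f2 c7 c7 a8 06 9d

RES = [0xa8, 0xa8, 0xf2, 0xc7, 0xc7, 0xa8, 0x06, 0x9d]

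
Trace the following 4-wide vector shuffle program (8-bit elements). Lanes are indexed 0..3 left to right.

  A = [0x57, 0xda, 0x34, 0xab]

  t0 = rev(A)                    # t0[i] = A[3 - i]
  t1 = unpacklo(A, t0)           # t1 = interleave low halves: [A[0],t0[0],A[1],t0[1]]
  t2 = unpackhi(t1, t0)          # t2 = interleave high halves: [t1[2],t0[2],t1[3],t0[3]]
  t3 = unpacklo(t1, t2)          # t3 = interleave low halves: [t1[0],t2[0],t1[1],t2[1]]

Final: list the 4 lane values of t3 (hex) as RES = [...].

RES = [ 0x57  0xda  0xab  0xda ]

→ t0 |ab|34|da|57|
→ t1 |57|ab|da|34|
→ t2 |da|da|34|57|
→ t3 |57|da|ab|da|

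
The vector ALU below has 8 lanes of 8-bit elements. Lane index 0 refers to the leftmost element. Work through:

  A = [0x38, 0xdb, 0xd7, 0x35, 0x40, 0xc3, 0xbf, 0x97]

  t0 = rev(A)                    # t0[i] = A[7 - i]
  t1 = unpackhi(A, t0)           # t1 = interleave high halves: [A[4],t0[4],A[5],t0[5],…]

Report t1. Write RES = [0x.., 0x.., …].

  t0: 97 bf c3 40 35 d7 db 38
  t1: 40 35 c3 d7 bf db 97 38

RES = [ 0x40  0x35  0xc3  0xd7  0xbf  0xdb  0x97  0x38 ]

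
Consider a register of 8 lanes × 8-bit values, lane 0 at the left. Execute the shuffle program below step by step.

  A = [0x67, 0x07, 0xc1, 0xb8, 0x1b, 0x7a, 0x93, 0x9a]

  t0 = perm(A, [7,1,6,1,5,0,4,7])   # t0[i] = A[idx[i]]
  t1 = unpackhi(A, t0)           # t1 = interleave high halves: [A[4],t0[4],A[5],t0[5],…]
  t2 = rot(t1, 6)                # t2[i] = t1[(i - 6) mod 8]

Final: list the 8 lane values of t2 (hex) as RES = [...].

  t0: 9a 07 93 07 7a 67 1b 9a
  t1: 1b 7a 7a 67 93 1b 9a 9a
  t2: 7a 67 93 1b 9a 9a 1b 7a

RES = [ 0x7a  0x67  0x93  0x1b  0x9a  0x9a  0x1b  0x7a ]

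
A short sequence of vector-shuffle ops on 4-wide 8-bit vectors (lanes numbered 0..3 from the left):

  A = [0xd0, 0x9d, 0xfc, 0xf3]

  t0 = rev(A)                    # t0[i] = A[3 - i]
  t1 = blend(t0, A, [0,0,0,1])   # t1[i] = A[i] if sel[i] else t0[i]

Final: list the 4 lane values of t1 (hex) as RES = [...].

t0 = [0xf3, 0xfc, 0x9d, 0xd0]
t1 = [0xf3, 0xfc, 0x9d, 0xf3]

RES = [ 0xf3  0xfc  0x9d  0xf3 ]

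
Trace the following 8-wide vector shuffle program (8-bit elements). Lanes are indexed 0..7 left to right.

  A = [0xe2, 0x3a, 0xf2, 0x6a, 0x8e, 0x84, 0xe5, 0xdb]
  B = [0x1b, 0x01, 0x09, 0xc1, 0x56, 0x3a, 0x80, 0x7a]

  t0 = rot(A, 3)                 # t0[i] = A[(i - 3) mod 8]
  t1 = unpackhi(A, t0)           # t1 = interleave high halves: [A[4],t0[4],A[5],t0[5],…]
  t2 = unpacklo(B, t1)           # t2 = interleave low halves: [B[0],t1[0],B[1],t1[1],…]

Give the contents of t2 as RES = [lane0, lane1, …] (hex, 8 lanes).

RES = [0x1b, 0x8e, 0x01, 0x3a, 0x09, 0x84, 0xc1, 0xf2]

  t0: 84 e5 db e2 3a f2 6a 8e
  t1: 8e 3a 84 f2 e5 6a db 8e
  t2: 1b 8e 01 3a 09 84 c1 f2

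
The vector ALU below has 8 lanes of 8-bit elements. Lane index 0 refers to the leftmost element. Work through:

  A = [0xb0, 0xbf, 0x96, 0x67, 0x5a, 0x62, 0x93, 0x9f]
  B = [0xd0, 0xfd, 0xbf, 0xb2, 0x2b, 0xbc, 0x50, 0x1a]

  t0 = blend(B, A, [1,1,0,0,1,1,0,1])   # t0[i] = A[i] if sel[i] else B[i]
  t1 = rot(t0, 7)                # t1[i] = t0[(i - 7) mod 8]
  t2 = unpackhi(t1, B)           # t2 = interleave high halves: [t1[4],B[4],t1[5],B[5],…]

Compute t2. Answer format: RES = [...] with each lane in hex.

→ t0 |b0|bf|bf|b2|5a|62|50|9f|
→ t1 |bf|bf|b2|5a|62|50|9f|b0|
→ t2 |62|2b|50|bc|9f|50|b0|1a|

RES = [ 0x62  0x2b  0x50  0xbc  0x9f  0x50  0xb0  0x1a ]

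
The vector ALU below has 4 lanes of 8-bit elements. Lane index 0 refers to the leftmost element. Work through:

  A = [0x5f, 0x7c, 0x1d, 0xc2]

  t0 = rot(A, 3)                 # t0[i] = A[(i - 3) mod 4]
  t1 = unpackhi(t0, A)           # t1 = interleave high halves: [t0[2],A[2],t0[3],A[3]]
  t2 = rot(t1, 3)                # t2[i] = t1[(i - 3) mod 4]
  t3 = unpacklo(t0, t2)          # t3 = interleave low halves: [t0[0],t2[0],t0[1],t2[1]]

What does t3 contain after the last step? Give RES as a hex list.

→ t0 |7c|1d|c2|5f|
→ t1 |c2|1d|5f|c2|
→ t2 |1d|5f|c2|c2|
→ t3 |7c|1d|1d|5f|

RES = [0x7c, 0x1d, 0x1d, 0x5f]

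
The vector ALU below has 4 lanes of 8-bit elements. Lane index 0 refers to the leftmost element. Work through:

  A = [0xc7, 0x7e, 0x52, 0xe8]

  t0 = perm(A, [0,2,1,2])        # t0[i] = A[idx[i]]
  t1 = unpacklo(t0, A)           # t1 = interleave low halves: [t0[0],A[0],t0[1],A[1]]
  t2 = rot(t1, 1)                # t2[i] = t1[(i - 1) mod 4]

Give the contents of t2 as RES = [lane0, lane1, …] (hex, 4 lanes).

  t0: c7 52 7e 52
  t1: c7 c7 52 7e
  t2: 7e c7 c7 52

RES = [0x7e, 0xc7, 0xc7, 0x52]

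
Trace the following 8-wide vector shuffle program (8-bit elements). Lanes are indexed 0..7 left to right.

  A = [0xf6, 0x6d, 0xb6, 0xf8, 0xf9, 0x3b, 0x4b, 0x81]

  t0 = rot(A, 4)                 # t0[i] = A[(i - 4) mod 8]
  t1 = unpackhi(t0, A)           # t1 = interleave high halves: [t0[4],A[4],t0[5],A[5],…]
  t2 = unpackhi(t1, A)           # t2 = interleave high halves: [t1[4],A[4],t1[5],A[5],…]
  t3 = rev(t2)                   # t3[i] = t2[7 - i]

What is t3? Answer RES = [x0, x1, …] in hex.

RES = [ 0x81  0x81  0x4b  0xf8  0x3b  0x4b  0xf9  0xb6 ]

  t0: f9 3b 4b 81 f6 6d b6 f8
  t1: f6 f9 6d 3b b6 4b f8 81
  t2: b6 f9 4b 3b f8 4b 81 81
  t3: 81 81 4b f8 3b 4b f9 b6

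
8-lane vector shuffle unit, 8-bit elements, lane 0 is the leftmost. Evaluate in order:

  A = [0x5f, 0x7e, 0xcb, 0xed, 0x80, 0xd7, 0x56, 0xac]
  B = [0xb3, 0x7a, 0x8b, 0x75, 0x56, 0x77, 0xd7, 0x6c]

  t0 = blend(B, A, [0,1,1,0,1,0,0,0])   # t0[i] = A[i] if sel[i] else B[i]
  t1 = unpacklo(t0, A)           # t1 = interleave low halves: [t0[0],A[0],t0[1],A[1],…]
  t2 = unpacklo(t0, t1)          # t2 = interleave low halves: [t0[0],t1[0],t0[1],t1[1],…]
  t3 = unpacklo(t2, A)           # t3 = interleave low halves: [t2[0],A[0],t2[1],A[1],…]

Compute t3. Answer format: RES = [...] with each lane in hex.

  t0: b3 7e cb 75 80 77 d7 6c
  t1: b3 5f 7e 7e cb cb 75 ed
  t2: b3 b3 7e 5f cb 7e 75 7e
  t3: b3 5f b3 7e 7e cb 5f ed

RES = [ 0xb3  0x5f  0xb3  0x7e  0x7e  0xcb  0x5f  0xed ]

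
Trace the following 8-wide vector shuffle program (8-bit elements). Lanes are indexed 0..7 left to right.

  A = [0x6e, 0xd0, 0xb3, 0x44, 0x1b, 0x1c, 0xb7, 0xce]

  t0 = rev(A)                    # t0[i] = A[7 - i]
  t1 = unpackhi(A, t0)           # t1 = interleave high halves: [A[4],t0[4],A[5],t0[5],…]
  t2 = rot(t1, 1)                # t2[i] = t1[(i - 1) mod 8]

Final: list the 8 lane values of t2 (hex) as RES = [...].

RES = [ 0x6e  0x1b  0x44  0x1c  0xb3  0xb7  0xd0  0xce ]

  t0: ce b7 1c 1b 44 b3 d0 6e
  t1: 1b 44 1c b3 b7 d0 ce 6e
  t2: 6e 1b 44 1c b3 b7 d0 ce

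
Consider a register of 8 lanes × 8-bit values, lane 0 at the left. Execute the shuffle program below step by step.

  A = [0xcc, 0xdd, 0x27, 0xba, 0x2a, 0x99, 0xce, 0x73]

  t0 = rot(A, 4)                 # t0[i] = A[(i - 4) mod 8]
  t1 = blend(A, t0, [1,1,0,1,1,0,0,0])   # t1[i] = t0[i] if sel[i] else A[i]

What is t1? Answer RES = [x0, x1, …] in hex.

RES = [ 0x2a  0x99  0x27  0x73  0xcc  0x99  0xce  0x73 ]

→ t0 |2a|99|ce|73|cc|dd|27|ba|
→ t1 |2a|99|27|73|cc|99|ce|73|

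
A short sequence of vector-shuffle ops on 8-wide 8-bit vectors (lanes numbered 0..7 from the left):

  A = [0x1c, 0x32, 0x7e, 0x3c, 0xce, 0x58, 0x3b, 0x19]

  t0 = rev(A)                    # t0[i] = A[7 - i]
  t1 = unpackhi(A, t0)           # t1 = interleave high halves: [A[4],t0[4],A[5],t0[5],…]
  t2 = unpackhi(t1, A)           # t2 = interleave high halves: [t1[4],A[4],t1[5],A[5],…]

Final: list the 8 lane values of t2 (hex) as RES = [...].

RES = [0x3b, 0xce, 0x32, 0x58, 0x19, 0x3b, 0x1c, 0x19]

  t0: 19 3b 58 ce 3c 7e 32 1c
  t1: ce 3c 58 7e 3b 32 19 1c
  t2: 3b ce 32 58 19 3b 1c 19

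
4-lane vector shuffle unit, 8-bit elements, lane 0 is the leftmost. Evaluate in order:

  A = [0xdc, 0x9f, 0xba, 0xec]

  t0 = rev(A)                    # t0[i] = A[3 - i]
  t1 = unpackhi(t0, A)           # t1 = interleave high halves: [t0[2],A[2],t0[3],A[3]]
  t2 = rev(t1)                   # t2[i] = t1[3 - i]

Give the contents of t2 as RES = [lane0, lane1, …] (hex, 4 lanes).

RES = [ 0xec  0xdc  0xba  0x9f ]

t0 = [0xec, 0xba, 0x9f, 0xdc]
t1 = [0x9f, 0xba, 0xdc, 0xec]
t2 = [0xec, 0xdc, 0xba, 0x9f]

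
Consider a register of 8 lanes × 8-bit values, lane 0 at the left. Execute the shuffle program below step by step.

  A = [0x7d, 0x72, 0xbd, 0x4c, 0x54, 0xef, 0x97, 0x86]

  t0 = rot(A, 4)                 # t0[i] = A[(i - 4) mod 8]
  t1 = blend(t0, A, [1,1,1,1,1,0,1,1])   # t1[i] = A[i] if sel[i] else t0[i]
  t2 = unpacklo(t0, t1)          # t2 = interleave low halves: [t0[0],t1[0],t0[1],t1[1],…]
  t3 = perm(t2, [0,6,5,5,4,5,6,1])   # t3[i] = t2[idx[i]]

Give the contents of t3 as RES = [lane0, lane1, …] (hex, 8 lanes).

RES = [ 0x54  0x86  0xbd  0xbd  0x97  0xbd  0x86  0x7d ]

→ t0 |54|ef|97|86|7d|72|bd|4c|
→ t1 |7d|72|bd|4c|54|72|97|86|
→ t2 |54|7d|ef|72|97|bd|86|4c|
→ t3 |54|86|bd|bd|97|bd|86|7d|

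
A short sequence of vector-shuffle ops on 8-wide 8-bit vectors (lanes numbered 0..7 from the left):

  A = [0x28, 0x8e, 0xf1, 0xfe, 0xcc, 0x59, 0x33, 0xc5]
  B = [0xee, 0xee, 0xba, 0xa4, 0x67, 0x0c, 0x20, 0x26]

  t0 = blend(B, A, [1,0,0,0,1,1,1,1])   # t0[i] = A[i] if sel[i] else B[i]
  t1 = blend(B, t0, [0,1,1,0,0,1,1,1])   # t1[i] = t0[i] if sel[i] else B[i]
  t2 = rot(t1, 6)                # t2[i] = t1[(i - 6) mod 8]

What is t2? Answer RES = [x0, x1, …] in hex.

→ t0 |28|ee|ba|a4|cc|59|33|c5|
→ t1 |ee|ee|ba|a4|67|59|33|c5|
→ t2 |ba|a4|67|59|33|c5|ee|ee|

RES = [0xba, 0xa4, 0x67, 0x59, 0x33, 0xc5, 0xee, 0xee]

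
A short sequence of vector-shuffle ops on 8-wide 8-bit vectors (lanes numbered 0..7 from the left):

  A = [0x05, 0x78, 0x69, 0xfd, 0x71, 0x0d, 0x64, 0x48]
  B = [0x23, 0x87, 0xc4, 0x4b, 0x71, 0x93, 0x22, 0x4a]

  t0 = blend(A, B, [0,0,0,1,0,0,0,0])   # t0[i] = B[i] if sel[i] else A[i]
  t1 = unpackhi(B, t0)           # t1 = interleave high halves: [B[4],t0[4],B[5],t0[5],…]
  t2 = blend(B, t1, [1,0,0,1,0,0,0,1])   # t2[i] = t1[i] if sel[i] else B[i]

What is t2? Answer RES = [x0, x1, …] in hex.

RES = [0x71, 0x87, 0xc4, 0x0d, 0x71, 0x93, 0x22, 0x48]

  t0: 05 78 69 4b 71 0d 64 48
  t1: 71 71 93 0d 22 64 4a 48
  t2: 71 87 c4 0d 71 93 22 48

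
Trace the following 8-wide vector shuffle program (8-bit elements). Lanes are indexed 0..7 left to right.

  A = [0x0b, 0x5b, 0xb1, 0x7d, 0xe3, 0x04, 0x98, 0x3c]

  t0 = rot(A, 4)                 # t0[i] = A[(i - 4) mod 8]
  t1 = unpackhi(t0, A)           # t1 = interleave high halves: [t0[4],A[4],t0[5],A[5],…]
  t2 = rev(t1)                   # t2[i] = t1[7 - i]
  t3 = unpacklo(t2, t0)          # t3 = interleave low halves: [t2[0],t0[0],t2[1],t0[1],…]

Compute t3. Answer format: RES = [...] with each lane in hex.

RES = [0x3c, 0xe3, 0x7d, 0x04, 0x98, 0x98, 0xb1, 0x3c]

→ t0 |e3|04|98|3c|0b|5b|b1|7d|
→ t1 |0b|e3|5b|04|b1|98|7d|3c|
→ t2 |3c|7d|98|b1|04|5b|e3|0b|
→ t3 |3c|e3|7d|04|98|98|b1|3c|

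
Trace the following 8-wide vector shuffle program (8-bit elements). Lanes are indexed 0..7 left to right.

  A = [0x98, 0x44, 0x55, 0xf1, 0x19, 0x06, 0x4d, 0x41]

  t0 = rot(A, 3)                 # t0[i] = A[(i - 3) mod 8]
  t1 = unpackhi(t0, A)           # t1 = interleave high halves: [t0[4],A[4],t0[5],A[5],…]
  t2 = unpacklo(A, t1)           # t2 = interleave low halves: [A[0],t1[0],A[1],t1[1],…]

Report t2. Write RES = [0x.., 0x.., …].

  t0: 06 4d 41 98 44 55 f1 19
  t1: 44 19 55 06 f1 4d 19 41
  t2: 98 44 44 19 55 55 f1 06

RES = [0x98, 0x44, 0x44, 0x19, 0x55, 0x55, 0xf1, 0x06]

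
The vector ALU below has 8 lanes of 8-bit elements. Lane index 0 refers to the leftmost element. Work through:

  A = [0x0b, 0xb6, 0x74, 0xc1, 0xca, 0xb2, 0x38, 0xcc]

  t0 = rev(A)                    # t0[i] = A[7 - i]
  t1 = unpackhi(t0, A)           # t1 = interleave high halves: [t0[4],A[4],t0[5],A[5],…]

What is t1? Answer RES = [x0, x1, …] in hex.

→ t0 |cc|38|b2|ca|c1|74|b6|0b|
→ t1 |c1|ca|74|b2|b6|38|0b|cc|

RES = [ 0xc1  0xca  0x74  0xb2  0xb6  0x38  0x0b  0xcc ]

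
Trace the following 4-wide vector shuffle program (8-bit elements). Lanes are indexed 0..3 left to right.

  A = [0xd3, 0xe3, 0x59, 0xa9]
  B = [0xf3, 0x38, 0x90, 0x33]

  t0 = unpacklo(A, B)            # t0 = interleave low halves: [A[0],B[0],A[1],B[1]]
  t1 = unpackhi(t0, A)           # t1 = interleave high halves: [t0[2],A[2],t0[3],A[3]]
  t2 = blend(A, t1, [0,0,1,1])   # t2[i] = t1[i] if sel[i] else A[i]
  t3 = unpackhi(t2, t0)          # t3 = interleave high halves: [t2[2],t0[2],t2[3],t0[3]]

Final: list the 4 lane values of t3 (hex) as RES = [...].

RES = [ 0x38  0xe3  0xa9  0x38 ]

→ t0 |d3|f3|e3|38|
→ t1 |e3|59|38|a9|
→ t2 |d3|e3|38|a9|
→ t3 |38|e3|a9|38|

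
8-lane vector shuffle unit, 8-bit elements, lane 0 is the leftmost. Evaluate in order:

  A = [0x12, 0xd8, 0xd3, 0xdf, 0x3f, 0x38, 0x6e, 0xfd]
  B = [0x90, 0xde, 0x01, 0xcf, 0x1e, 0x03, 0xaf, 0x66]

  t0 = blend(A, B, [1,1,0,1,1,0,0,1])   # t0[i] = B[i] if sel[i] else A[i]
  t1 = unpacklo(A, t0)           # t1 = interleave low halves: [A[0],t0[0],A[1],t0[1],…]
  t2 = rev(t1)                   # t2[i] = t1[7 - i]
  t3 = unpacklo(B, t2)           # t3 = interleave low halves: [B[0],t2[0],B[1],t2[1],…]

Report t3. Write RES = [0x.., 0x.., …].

  t0: 90 de d3 cf 1e 38 6e 66
  t1: 12 90 d8 de d3 d3 df cf
  t2: cf df d3 d3 de d8 90 12
  t3: 90 cf de df 01 d3 cf d3

RES = [0x90, 0xcf, 0xde, 0xdf, 0x01, 0xd3, 0xcf, 0xd3]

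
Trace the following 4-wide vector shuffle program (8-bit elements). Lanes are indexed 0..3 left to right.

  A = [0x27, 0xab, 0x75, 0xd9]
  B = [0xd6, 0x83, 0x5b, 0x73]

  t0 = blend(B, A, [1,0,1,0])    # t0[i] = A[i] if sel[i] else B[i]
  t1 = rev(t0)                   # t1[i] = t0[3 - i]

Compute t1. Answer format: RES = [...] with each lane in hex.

t0 = [0x27, 0x83, 0x75, 0x73]
t1 = [0x73, 0x75, 0x83, 0x27]

RES = [0x73, 0x75, 0x83, 0x27]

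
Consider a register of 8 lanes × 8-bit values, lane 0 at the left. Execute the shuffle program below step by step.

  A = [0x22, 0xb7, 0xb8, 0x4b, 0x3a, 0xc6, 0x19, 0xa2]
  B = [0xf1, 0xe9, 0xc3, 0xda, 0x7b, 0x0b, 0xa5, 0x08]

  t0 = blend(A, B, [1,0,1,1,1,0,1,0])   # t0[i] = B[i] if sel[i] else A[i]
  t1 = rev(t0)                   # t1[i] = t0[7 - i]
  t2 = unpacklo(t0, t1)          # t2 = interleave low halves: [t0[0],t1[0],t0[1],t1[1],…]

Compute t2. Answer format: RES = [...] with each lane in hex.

RES = [0xf1, 0xa2, 0xb7, 0xa5, 0xc3, 0xc6, 0xda, 0x7b]

  t0: f1 b7 c3 da 7b c6 a5 a2
  t1: a2 a5 c6 7b da c3 b7 f1
  t2: f1 a2 b7 a5 c3 c6 da 7b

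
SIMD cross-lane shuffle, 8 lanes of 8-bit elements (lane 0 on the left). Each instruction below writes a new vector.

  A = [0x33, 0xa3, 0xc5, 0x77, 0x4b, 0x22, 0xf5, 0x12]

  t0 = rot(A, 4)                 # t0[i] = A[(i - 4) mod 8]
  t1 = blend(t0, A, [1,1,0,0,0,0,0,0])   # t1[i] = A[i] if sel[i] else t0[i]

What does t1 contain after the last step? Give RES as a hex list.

RES = [0x33, 0xa3, 0xf5, 0x12, 0x33, 0xa3, 0xc5, 0x77]

→ t0 |4b|22|f5|12|33|a3|c5|77|
→ t1 |33|a3|f5|12|33|a3|c5|77|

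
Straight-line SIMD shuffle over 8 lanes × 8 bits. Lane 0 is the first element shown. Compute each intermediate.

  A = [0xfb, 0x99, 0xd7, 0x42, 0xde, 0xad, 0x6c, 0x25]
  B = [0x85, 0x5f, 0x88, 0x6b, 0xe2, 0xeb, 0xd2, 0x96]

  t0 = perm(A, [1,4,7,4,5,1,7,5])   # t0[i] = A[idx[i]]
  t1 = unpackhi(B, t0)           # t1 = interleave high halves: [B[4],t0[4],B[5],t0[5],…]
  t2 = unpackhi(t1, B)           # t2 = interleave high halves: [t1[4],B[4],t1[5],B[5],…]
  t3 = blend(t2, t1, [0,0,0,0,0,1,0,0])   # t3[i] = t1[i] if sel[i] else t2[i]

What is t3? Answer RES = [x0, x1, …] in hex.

t0 = [0x99, 0xde, 0x25, 0xde, 0xad, 0x99, 0x25, 0xad]
t1 = [0xe2, 0xad, 0xeb, 0x99, 0xd2, 0x25, 0x96, 0xad]
t2 = [0xd2, 0xe2, 0x25, 0xeb, 0x96, 0xd2, 0xad, 0x96]
t3 = [0xd2, 0xe2, 0x25, 0xeb, 0x96, 0x25, 0xad, 0x96]

RES = [0xd2, 0xe2, 0x25, 0xeb, 0x96, 0x25, 0xad, 0x96]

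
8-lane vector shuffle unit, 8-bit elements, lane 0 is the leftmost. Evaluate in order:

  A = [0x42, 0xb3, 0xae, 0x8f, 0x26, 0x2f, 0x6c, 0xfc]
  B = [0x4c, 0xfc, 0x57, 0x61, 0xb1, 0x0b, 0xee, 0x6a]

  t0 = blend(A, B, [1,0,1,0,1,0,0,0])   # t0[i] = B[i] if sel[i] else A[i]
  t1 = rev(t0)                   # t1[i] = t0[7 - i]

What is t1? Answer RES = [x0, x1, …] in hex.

→ t0 |4c|b3|57|8f|b1|2f|6c|fc|
→ t1 |fc|6c|2f|b1|8f|57|b3|4c|

RES = [ 0xfc  0x6c  0x2f  0xb1  0x8f  0x57  0xb3  0x4c ]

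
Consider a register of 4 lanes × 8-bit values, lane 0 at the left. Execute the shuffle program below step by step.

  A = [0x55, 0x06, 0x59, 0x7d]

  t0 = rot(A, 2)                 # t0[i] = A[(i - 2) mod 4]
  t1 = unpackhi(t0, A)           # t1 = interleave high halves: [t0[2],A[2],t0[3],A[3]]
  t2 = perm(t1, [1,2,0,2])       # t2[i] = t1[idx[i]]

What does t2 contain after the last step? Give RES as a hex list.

  t0: 59 7d 55 06
  t1: 55 59 06 7d
  t2: 59 06 55 06

RES = [0x59, 0x06, 0x55, 0x06]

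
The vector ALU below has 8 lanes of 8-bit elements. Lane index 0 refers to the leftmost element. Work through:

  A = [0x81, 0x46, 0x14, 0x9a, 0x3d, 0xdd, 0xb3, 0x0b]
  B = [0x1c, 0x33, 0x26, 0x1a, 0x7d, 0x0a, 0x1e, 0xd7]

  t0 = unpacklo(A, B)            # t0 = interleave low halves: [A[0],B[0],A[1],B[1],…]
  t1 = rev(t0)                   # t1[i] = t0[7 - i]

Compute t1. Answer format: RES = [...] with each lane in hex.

RES = [ 0x1a  0x9a  0x26  0x14  0x33  0x46  0x1c  0x81 ]

t0 = [0x81, 0x1c, 0x46, 0x33, 0x14, 0x26, 0x9a, 0x1a]
t1 = [0x1a, 0x9a, 0x26, 0x14, 0x33, 0x46, 0x1c, 0x81]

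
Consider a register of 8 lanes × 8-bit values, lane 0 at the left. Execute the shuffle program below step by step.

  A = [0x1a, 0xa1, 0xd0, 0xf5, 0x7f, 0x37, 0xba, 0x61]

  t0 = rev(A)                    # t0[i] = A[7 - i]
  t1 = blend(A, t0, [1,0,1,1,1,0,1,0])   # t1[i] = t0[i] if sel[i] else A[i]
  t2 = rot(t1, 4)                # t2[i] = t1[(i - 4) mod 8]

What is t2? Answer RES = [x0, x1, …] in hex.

RES = [0xf5, 0x37, 0xa1, 0x61, 0x61, 0xa1, 0x37, 0x7f]

→ t0 |61|ba|37|7f|f5|d0|a1|1a|
→ t1 |61|a1|37|7f|f5|37|a1|61|
→ t2 |f5|37|a1|61|61|a1|37|7f|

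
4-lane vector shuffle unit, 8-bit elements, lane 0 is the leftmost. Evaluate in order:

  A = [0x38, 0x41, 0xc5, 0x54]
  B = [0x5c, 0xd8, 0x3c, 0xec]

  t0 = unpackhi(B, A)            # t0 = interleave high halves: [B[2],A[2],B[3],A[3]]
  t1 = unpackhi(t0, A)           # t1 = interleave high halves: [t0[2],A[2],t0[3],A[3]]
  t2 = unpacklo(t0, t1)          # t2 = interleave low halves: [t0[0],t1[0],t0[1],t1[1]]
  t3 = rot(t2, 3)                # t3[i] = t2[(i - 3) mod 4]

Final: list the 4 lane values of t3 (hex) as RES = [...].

RES = [ 0xec  0xc5  0xc5  0x3c ]

t0 = [0x3c, 0xc5, 0xec, 0x54]
t1 = [0xec, 0xc5, 0x54, 0x54]
t2 = [0x3c, 0xec, 0xc5, 0xc5]
t3 = [0xec, 0xc5, 0xc5, 0x3c]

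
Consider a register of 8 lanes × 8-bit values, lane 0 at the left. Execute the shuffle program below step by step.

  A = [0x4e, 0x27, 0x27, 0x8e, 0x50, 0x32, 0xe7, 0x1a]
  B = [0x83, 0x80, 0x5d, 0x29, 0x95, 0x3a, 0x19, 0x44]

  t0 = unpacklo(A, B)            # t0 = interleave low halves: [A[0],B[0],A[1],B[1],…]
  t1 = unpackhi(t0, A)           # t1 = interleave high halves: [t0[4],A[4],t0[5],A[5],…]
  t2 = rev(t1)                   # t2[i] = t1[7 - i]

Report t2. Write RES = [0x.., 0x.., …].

t0 = [0x4e, 0x83, 0x27, 0x80, 0x27, 0x5d, 0x8e, 0x29]
t1 = [0x27, 0x50, 0x5d, 0x32, 0x8e, 0xe7, 0x29, 0x1a]
t2 = [0x1a, 0x29, 0xe7, 0x8e, 0x32, 0x5d, 0x50, 0x27]

RES = [0x1a, 0x29, 0xe7, 0x8e, 0x32, 0x5d, 0x50, 0x27]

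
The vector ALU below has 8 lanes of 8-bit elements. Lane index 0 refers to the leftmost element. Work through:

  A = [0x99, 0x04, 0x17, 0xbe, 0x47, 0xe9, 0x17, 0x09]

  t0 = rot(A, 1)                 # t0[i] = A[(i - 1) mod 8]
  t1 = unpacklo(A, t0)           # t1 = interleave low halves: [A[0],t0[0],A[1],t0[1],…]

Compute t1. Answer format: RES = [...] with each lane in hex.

  t0: 09 99 04 17 be 47 e9 17
  t1: 99 09 04 99 17 04 be 17

RES = [ 0x99  0x09  0x04  0x99  0x17  0x04  0xbe  0x17 ]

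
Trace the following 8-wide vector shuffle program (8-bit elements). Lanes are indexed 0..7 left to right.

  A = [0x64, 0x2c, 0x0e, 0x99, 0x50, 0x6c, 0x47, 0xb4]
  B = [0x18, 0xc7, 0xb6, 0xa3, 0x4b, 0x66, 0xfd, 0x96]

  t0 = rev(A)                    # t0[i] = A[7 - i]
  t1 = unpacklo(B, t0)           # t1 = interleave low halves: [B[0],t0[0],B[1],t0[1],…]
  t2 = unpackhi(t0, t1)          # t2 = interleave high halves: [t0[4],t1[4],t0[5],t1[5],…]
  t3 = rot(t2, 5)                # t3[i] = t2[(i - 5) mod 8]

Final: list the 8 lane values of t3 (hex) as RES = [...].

  t0: b4 47 6c 50 99 0e 2c 64
  t1: 18 b4 c7 47 b6 6c a3 50
  t2: 99 b6 0e 6c 2c a3 64 50
  t3: 6c 2c a3 64 50 99 b6 0e

RES = [ 0x6c  0x2c  0xa3  0x64  0x50  0x99  0xb6  0x0e ]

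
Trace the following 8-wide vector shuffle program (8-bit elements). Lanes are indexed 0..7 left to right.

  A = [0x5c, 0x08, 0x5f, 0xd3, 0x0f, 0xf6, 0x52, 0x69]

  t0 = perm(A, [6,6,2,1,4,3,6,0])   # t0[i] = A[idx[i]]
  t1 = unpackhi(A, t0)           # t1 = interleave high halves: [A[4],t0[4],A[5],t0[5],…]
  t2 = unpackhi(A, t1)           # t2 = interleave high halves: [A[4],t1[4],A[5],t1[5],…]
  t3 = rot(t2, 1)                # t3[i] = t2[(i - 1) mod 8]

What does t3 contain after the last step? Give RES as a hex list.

RES = [ 0x5c  0x0f  0x52  0xf6  0x52  0x52  0x69  0x69 ]

  t0: 52 52 5f 08 0f d3 52 5c
  t1: 0f 0f f6 d3 52 52 69 5c
  t2: 0f 52 f6 52 52 69 69 5c
  t3: 5c 0f 52 f6 52 52 69 69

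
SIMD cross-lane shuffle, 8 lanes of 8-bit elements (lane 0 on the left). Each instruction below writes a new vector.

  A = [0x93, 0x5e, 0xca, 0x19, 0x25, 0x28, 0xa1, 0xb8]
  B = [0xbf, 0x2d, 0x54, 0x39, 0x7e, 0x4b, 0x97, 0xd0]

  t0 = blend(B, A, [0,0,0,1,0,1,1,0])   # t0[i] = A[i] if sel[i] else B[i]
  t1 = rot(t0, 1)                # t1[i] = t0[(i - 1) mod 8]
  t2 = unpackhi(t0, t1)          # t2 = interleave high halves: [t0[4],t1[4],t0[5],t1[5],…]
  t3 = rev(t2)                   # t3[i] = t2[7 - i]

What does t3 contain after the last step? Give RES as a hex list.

RES = [0xa1, 0xd0, 0x28, 0xa1, 0x7e, 0x28, 0x19, 0x7e]

→ t0 |bf|2d|54|19|7e|28|a1|d0|
→ t1 |d0|bf|2d|54|19|7e|28|a1|
→ t2 |7e|19|28|7e|a1|28|d0|a1|
→ t3 |a1|d0|28|a1|7e|28|19|7e|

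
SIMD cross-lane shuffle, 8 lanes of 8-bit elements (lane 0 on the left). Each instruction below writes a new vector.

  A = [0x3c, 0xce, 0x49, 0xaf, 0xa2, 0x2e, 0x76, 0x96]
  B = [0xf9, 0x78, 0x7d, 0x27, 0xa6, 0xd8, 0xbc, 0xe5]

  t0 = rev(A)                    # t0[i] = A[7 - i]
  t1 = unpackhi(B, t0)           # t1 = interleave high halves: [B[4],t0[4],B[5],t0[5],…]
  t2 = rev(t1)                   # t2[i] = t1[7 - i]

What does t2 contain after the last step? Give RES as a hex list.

→ t0 |96|76|2e|a2|af|49|ce|3c|
→ t1 |a6|af|d8|49|bc|ce|e5|3c|
→ t2 |3c|e5|ce|bc|49|d8|af|a6|

RES = [0x3c, 0xe5, 0xce, 0xbc, 0x49, 0xd8, 0xaf, 0xa6]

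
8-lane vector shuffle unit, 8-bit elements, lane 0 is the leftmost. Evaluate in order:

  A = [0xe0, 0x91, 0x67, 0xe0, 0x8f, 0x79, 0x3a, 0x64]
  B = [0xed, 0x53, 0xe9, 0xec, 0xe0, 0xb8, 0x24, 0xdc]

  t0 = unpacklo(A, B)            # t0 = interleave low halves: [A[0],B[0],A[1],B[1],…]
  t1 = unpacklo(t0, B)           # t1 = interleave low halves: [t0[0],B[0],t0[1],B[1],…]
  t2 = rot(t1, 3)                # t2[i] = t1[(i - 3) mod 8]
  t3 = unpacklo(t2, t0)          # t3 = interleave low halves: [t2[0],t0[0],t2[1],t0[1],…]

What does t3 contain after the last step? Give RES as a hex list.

RES = [0xe9, 0xe0, 0x53, 0xed, 0xec, 0x91, 0xe0, 0x53]

  t0: e0 ed 91 53 67 e9 e0 ec
  t1: e0 ed ed 53 91 e9 53 ec
  t2: e9 53 ec e0 ed ed 53 91
  t3: e9 e0 53 ed ec 91 e0 53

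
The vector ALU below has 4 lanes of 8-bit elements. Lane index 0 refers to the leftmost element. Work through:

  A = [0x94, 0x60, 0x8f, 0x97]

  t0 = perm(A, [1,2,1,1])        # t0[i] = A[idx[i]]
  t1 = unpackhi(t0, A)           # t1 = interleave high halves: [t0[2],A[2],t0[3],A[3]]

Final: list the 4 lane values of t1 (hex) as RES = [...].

RES = [0x60, 0x8f, 0x60, 0x97]

  t0: 60 8f 60 60
  t1: 60 8f 60 97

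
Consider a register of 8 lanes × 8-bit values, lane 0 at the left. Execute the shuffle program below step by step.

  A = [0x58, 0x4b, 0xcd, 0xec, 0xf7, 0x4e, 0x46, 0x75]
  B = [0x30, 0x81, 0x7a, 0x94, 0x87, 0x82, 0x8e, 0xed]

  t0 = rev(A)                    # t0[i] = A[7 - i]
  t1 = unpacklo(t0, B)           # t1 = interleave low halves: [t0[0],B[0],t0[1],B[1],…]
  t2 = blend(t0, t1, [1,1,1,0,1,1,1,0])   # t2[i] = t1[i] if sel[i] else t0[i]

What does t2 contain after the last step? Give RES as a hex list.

t0 = [0x75, 0x46, 0x4e, 0xf7, 0xec, 0xcd, 0x4b, 0x58]
t1 = [0x75, 0x30, 0x46, 0x81, 0x4e, 0x7a, 0xf7, 0x94]
t2 = [0x75, 0x30, 0x46, 0xf7, 0x4e, 0x7a, 0xf7, 0x58]

RES = [0x75, 0x30, 0x46, 0xf7, 0x4e, 0x7a, 0xf7, 0x58]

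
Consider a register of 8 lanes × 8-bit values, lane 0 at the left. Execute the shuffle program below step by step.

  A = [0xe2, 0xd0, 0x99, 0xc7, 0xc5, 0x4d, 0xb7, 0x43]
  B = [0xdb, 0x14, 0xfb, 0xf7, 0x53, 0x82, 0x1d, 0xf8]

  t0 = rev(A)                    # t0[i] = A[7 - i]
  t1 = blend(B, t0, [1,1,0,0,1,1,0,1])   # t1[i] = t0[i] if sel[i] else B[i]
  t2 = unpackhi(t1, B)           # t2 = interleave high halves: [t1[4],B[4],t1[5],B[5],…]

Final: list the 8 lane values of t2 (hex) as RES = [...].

→ t0 |43|b7|4d|c5|c7|99|d0|e2|
→ t1 |43|b7|fb|f7|c7|99|1d|e2|
→ t2 |c7|53|99|82|1d|1d|e2|f8|

RES = [ 0xc7  0x53  0x99  0x82  0x1d  0x1d  0xe2  0xf8 ]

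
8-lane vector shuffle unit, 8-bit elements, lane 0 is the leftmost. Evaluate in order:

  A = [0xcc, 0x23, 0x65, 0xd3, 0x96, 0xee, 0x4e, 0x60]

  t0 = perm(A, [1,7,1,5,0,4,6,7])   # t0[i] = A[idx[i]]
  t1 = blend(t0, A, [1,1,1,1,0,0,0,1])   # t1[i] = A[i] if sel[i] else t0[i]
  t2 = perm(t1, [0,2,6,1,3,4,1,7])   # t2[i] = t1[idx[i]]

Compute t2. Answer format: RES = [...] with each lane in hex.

RES = [ 0xcc  0x65  0x4e  0x23  0xd3  0xcc  0x23  0x60 ]

  t0: 23 60 23 ee cc 96 4e 60
  t1: cc 23 65 d3 cc 96 4e 60
  t2: cc 65 4e 23 d3 cc 23 60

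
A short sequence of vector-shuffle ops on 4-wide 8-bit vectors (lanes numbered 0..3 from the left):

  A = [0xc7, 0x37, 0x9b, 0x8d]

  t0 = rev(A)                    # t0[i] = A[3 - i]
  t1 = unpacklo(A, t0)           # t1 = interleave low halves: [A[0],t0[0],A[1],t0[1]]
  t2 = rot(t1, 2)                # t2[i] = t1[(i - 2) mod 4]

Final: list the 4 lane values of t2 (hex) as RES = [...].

RES = [0x37, 0x9b, 0xc7, 0x8d]

→ t0 |8d|9b|37|c7|
→ t1 |c7|8d|37|9b|
→ t2 |37|9b|c7|8d|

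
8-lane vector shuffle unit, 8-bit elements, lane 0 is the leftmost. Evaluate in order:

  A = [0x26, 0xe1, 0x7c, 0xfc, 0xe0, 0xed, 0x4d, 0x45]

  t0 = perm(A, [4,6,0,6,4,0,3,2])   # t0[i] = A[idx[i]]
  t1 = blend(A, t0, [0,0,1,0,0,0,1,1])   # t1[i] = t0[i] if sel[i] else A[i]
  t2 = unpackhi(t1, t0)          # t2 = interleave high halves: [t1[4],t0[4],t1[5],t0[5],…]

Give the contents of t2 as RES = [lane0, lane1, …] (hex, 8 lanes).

RES = [ 0xe0  0xe0  0xed  0x26  0xfc  0xfc  0x7c  0x7c ]

  t0: e0 4d 26 4d e0 26 fc 7c
  t1: 26 e1 26 fc e0 ed fc 7c
  t2: e0 e0 ed 26 fc fc 7c 7c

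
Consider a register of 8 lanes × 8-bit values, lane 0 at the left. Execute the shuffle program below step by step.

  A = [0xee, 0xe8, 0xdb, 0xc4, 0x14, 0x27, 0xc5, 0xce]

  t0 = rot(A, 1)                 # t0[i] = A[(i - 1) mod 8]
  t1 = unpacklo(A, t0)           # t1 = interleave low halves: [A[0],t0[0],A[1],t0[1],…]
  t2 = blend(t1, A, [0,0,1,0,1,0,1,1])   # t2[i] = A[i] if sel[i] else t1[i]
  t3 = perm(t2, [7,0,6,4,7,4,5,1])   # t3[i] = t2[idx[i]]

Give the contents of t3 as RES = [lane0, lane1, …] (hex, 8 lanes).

  t0: ce ee e8 db c4 14 27 c5
  t1: ee ce e8 ee db e8 c4 db
  t2: ee ce db ee 14 e8 c5 ce
  t3: ce ee c5 14 ce 14 e8 ce

RES = [0xce, 0xee, 0xc5, 0x14, 0xce, 0x14, 0xe8, 0xce]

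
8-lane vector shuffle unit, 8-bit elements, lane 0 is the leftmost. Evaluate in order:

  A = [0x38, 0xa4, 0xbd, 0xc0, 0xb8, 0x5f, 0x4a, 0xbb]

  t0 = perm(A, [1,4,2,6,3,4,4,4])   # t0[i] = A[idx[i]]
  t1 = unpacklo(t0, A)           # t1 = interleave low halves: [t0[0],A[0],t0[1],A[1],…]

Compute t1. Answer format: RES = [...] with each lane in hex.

→ t0 |a4|b8|bd|4a|c0|b8|b8|b8|
→ t1 |a4|38|b8|a4|bd|bd|4a|c0|

RES = [ 0xa4  0x38  0xb8  0xa4  0xbd  0xbd  0x4a  0xc0 ]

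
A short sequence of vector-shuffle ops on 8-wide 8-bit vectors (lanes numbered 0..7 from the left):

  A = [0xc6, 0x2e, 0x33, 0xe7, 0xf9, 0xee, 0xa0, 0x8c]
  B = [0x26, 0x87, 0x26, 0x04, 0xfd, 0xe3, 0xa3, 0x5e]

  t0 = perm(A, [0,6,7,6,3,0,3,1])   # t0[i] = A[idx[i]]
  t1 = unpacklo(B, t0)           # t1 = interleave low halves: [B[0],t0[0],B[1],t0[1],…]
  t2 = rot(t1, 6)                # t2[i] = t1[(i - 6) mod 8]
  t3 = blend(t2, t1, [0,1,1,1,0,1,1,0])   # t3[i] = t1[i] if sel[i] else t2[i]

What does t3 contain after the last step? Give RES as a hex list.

RES = [ 0x87  0xc6  0x87  0xa0  0x04  0x8c  0x04  0xc6 ]

→ t0 |c6|a0|8c|a0|e7|c6|e7|2e|
→ t1 |26|c6|87|a0|26|8c|04|a0|
→ t2 |87|a0|26|8c|04|a0|26|c6|
→ t3 |87|c6|87|a0|04|8c|04|c6|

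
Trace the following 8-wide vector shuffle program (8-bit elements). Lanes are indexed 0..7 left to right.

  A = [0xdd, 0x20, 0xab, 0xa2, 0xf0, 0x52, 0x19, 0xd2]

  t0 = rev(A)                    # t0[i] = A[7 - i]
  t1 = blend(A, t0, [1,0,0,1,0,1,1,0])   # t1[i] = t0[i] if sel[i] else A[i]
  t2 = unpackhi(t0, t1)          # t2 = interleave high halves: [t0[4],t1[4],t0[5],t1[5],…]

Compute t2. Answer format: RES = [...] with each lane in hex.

→ t0 |d2|19|52|f0|a2|ab|20|dd|
→ t1 |d2|20|ab|f0|f0|ab|20|d2|
→ t2 |a2|f0|ab|ab|20|20|dd|d2|

RES = [0xa2, 0xf0, 0xab, 0xab, 0x20, 0x20, 0xdd, 0xd2]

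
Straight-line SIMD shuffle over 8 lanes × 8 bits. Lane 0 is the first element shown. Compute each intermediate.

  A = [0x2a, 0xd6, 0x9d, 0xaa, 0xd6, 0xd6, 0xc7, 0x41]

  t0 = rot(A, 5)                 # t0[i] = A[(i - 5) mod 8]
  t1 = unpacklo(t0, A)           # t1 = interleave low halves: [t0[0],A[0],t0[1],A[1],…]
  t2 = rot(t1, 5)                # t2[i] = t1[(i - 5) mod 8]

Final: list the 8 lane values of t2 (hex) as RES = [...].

RES = [0xd6, 0xd6, 0x9d, 0xc7, 0xaa, 0xaa, 0x2a, 0xd6]

  t0: aa d6 d6 c7 41 2a d6 9d
  t1: aa 2a d6 d6 d6 9d c7 aa
  t2: d6 d6 9d c7 aa aa 2a d6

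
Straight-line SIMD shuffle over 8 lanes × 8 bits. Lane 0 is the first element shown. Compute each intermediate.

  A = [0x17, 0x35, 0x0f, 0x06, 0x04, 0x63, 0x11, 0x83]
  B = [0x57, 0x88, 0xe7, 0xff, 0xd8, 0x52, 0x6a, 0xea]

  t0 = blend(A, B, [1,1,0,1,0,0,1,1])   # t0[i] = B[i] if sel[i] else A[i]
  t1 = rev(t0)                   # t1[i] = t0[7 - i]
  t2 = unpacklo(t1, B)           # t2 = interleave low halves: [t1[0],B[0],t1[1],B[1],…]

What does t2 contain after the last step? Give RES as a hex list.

  t0: 57 88 0f ff 04 63 6a ea
  t1: ea 6a 63 04 ff 0f 88 57
  t2: ea 57 6a 88 63 e7 04 ff

RES = [0xea, 0x57, 0x6a, 0x88, 0x63, 0xe7, 0x04, 0xff]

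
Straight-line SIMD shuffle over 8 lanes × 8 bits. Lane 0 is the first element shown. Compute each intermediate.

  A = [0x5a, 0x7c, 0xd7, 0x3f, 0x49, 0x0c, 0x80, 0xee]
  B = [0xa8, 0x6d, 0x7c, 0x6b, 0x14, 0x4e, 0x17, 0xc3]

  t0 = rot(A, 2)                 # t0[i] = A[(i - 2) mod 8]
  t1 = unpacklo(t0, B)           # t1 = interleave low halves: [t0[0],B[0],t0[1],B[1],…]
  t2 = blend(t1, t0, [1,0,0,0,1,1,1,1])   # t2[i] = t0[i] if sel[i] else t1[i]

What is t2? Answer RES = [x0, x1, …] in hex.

RES = [ 0x80  0xa8  0xee  0x6d  0xd7  0x3f  0x49  0x0c ]

  t0: 80 ee 5a 7c d7 3f 49 0c
  t1: 80 a8 ee 6d 5a 7c 7c 6b
  t2: 80 a8 ee 6d d7 3f 49 0c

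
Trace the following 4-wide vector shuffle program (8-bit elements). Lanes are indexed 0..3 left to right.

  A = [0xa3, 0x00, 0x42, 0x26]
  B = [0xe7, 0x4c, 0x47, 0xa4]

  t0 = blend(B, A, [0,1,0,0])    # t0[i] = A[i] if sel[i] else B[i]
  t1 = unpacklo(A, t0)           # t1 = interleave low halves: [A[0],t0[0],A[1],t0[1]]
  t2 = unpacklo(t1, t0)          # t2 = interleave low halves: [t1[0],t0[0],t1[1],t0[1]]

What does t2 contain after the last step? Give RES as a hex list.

RES = [0xa3, 0xe7, 0xe7, 0x00]

t0 = [0xe7, 0x00, 0x47, 0xa4]
t1 = [0xa3, 0xe7, 0x00, 0x00]
t2 = [0xa3, 0xe7, 0xe7, 0x00]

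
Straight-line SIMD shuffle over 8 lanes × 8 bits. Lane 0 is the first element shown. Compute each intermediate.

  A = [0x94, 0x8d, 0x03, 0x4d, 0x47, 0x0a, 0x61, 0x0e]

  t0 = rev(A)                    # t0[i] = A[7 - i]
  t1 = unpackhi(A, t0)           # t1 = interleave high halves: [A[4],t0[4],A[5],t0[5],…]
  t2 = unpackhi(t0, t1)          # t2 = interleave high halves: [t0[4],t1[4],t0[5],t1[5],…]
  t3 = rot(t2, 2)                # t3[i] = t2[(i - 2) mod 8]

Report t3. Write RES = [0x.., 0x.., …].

RES = [ 0x94  0x94  0x4d  0x61  0x03  0x8d  0x8d  0x0e ]

→ t0 |0e|61|0a|47|4d|03|8d|94|
→ t1 |47|4d|0a|03|61|8d|0e|94|
→ t2 |4d|61|03|8d|8d|0e|94|94|
→ t3 |94|94|4d|61|03|8d|8d|0e|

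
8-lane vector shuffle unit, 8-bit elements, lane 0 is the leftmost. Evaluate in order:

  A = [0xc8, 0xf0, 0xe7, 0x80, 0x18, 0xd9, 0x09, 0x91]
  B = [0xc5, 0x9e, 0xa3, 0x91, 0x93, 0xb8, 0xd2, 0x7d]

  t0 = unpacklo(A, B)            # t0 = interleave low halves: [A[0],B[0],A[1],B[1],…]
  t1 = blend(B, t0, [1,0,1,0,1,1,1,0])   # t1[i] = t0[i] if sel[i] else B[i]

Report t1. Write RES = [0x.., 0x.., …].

  t0: c8 c5 f0 9e e7 a3 80 91
  t1: c8 9e f0 91 e7 a3 80 7d

RES = [0xc8, 0x9e, 0xf0, 0x91, 0xe7, 0xa3, 0x80, 0x7d]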